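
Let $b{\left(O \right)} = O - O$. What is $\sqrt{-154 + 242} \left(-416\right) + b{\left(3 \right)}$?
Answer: $- 832 \sqrt{22} \approx -3902.4$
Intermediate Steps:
$b{\left(O \right)} = 0$
$\sqrt{-154 + 242} \left(-416\right) + b{\left(3 \right)} = \sqrt{-154 + 242} \left(-416\right) + 0 = \sqrt{88} \left(-416\right) + 0 = 2 \sqrt{22} \left(-416\right) + 0 = - 832 \sqrt{22} + 0 = - 832 \sqrt{22}$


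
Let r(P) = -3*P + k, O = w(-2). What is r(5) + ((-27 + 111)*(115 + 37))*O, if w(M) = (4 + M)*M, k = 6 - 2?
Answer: -51083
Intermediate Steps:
k = 4
w(M) = M*(4 + M)
O = -4 (O = -2*(4 - 2) = -2*2 = -4)
r(P) = 4 - 3*P (r(P) = -3*P + 4 = 4 - 3*P)
r(5) + ((-27 + 111)*(115 + 37))*O = (4 - 3*5) + ((-27 + 111)*(115 + 37))*(-4) = (4 - 15) + (84*152)*(-4) = -11 + 12768*(-4) = -11 - 51072 = -51083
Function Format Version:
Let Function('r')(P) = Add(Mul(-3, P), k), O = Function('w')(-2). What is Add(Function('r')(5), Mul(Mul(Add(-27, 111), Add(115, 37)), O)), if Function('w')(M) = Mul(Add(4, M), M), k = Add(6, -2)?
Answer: -51083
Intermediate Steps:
k = 4
Function('w')(M) = Mul(M, Add(4, M))
O = -4 (O = Mul(-2, Add(4, -2)) = Mul(-2, 2) = -4)
Function('r')(P) = Add(4, Mul(-3, P)) (Function('r')(P) = Add(Mul(-3, P), 4) = Add(4, Mul(-3, P)))
Add(Function('r')(5), Mul(Mul(Add(-27, 111), Add(115, 37)), O)) = Add(Add(4, Mul(-3, 5)), Mul(Mul(Add(-27, 111), Add(115, 37)), -4)) = Add(Add(4, -15), Mul(Mul(84, 152), -4)) = Add(-11, Mul(12768, -4)) = Add(-11, -51072) = -51083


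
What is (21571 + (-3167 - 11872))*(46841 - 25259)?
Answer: 140973624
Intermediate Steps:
(21571 + (-3167 - 11872))*(46841 - 25259) = (21571 - 15039)*21582 = 6532*21582 = 140973624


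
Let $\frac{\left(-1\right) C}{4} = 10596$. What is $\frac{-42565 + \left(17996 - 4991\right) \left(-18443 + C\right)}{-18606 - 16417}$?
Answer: $\frac{791097700}{35023} \approx 22588.0$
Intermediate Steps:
$C = -42384$ ($C = \left(-4\right) 10596 = -42384$)
$\frac{-42565 + \left(17996 - 4991\right) \left(-18443 + C\right)}{-18606 - 16417} = \frac{-42565 + \left(17996 - 4991\right) \left(-18443 - 42384\right)}{-18606 - 16417} = \frac{-42565 + 13005 \left(-60827\right)}{-35023} = \left(-42565 - 791055135\right) \left(- \frac{1}{35023}\right) = \left(-791097700\right) \left(- \frac{1}{35023}\right) = \frac{791097700}{35023}$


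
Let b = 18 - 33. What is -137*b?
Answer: 2055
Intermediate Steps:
b = -15
-137*b = -137*(-15) = 2055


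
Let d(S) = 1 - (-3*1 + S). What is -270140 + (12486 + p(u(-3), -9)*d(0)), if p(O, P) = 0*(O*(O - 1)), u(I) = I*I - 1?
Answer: -257654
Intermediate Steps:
d(S) = 4 - S (d(S) = 1 - (-3 + S) = 1 + (3 - S) = 4 - S)
u(I) = -1 + I**2 (u(I) = I**2 - 1 = -1 + I**2)
p(O, P) = 0 (p(O, P) = 0*(O*(-1 + O)) = 0)
-270140 + (12486 + p(u(-3), -9)*d(0)) = -270140 + (12486 + 0*(4 - 1*0)) = -270140 + (12486 + 0*(4 + 0)) = -270140 + (12486 + 0*4) = -270140 + (12486 + 0) = -270140 + 12486 = -257654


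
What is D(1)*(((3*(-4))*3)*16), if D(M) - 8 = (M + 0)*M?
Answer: -5184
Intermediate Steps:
D(M) = 8 + M² (D(M) = 8 + (M + 0)*M = 8 + M*M = 8 + M²)
D(1)*(((3*(-4))*3)*16) = (8 + 1²)*(((3*(-4))*3)*16) = (8 + 1)*(-12*3*16) = 9*(-36*16) = 9*(-576) = -5184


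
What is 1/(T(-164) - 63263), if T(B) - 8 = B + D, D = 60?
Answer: -1/63359 ≈ -1.5783e-5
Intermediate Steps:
T(B) = 68 + B (T(B) = 8 + (B + 60) = 8 + (60 + B) = 68 + B)
1/(T(-164) - 63263) = 1/((68 - 164) - 63263) = 1/(-96 - 63263) = 1/(-63359) = -1/63359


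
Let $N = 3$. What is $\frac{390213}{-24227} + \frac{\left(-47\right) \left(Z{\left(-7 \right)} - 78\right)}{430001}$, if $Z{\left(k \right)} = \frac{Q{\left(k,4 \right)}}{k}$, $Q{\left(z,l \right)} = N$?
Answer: $- \frac{167702676030}{10417634227} \approx -16.098$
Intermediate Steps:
$Q{\left(z,l \right)} = 3$
$Z{\left(k \right)} = \frac{3}{k}$
$\frac{390213}{-24227} + \frac{\left(-47\right) \left(Z{\left(-7 \right)} - 78\right)}{430001} = \frac{390213}{-24227} + \frac{\left(-47\right) \left(\frac{3}{-7} - 78\right)}{430001} = 390213 \left(- \frac{1}{24227}\right) + - 47 \left(3 \left(- \frac{1}{7}\right) - 78\right) \frac{1}{430001} = - \frac{390213}{24227} + - 47 \left(- \frac{3}{7} - 78\right) \frac{1}{430001} = - \frac{390213}{24227} + \left(-47\right) \left(- \frac{549}{7}\right) \frac{1}{430001} = - \frac{390213}{24227} + \frac{25803}{7} \cdot \frac{1}{430001} = - \frac{390213}{24227} + \frac{25803}{3010007} = - \frac{167702676030}{10417634227}$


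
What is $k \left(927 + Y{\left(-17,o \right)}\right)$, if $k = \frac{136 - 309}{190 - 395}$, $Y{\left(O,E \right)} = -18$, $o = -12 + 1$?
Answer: $\frac{157257}{205} \approx 767.11$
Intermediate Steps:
$o = -11$
$k = \frac{173}{205}$ ($k = - \frac{173}{-205} = \left(-173\right) \left(- \frac{1}{205}\right) = \frac{173}{205} \approx 0.8439$)
$k \left(927 + Y{\left(-17,o \right)}\right) = \frac{173 \left(927 - 18\right)}{205} = \frac{173}{205} \cdot 909 = \frac{157257}{205}$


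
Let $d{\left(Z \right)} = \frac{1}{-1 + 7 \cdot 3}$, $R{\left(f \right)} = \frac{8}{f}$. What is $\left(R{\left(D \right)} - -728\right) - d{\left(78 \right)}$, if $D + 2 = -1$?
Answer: $\frac{43517}{60} \approx 725.28$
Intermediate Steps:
$D = -3$ ($D = -2 - 1 = -3$)
$d{\left(Z \right)} = \frac{1}{20}$ ($d{\left(Z \right)} = \frac{1}{-1 + 21} = \frac{1}{20}$)
$\left(R{\left(D \right)} - -728\right) - d{\left(78 \right)} = \left(\frac{8}{-3} - -728\right) - \frac{1}{20} = \left(8 \left(- \frac{1}{3}\right) + 728\right) - \frac{1}{20} = \left(- \frac{8}{3} + 728\right) - \frac{1}{20} = \frac{2176}{3} - \frac{1}{20} = \frac{43517}{60}$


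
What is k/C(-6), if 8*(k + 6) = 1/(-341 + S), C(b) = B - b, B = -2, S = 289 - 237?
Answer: -13873/9248 ≈ -1.5001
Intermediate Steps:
S = 52
C(b) = -2 - b
k = -13873/2312 (k = -6 + 1/(8*(-341 + 52)) = -6 + (⅛)/(-289) = -6 + (⅛)*(-1/289) = -6 - 1/2312 = -13873/2312 ≈ -6.0004)
k/C(-6) = -13873/(2312*(-2 - 1*(-6))) = -13873/(2312*(-2 + 6)) = -13873/2312/4 = -13873/2312*¼ = -13873/9248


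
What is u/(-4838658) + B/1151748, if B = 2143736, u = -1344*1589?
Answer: 534687366794/232204778091 ≈ 2.3027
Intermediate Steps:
u = -2135616
u/(-4838658) + B/1151748 = -2135616/(-4838658) + 2143736/1151748 = -2135616*(-1/4838658) + 2143736*(1/1151748) = 355936/806443 + 535934/287937 = 534687366794/232204778091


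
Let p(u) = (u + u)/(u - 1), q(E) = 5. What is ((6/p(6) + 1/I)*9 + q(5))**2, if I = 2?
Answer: 1024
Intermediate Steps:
p(u) = 2*u/(-1 + u) (p(u) = (2*u)/(-1 + u) = 2*u/(-1 + u))
((6/p(6) + 1/I)*9 + q(5))**2 = ((6/((2*6/(-1 + 6))) + 1/2)*9 + 5)**2 = ((6/((2*6/5)) + 1*(1/2))*9 + 5)**2 = ((6/((2*6*(1/5))) + 1/2)*9 + 5)**2 = ((6/(12/5) + 1/2)*9 + 5)**2 = ((6*(5/12) + 1/2)*9 + 5)**2 = ((5/2 + 1/2)*9 + 5)**2 = (3*9 + 5)**2 = (27 + 5)**2 = 32**2 = 1024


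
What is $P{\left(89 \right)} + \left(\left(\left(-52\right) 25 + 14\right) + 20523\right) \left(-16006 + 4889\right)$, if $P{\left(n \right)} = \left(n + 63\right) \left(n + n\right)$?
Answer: $-213830673$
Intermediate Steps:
$P{\left(n \right)} = 2 n \left(63 + n\right)$ ($P{\left(n \right)} = \left(63 + n\right) 2 n = 2 n \left(63 + n\right)$)
$P{\left(89 \right)} + \left(\left(\left(-52\right) 25 + 14\right) + 20523\right) \left(-16006 + 4889\right) = 2 \cdot 89 \left(63 + 89\right) + \left(\left(\left(-52\right) 25 + 14\right) + 20523\right) \left(-16006 + 4889\right) = 2 \cdot 89 \cdot 152 + \left(\left(-1300 + 14\right) + 20523\right) \left(-11117\right) = 27056 + \left(-1286 + 20523\right) \left(-11117\right) = 27056 + 19237 \left(-11117\right) = 27056 - 213857729 = -213830673$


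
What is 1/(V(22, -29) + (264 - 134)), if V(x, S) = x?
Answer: 1/152 ≈ 0.0065789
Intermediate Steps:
1/(V(22, -29) + (264 - 134)) = 1/(22 + (264 - 134)) = 1/(22 + 130) = 1/152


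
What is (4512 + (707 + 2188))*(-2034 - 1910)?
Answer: -29213208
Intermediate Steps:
(4512 + (707 + 2188))*(-2034 - 1910) = (4512 + 2895)*(-3944) = 7407*(-3944) = -29213208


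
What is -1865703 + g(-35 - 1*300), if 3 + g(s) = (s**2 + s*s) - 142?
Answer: -1641398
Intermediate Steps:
g(s) = -145 + 2*s**2 (g(s) = -3 + ((s**2 + s*s) - 142) = -3 + ((s**2 + s**2) - 142) = -3 + (2*s**2 - 142) = -3 + (-142 + 2*s**2) = -145 + 2*s**2)
-1865703 + g(-35 - 1*300) = -1865703 + (-145 + 2*(-35 - 1*300)**2) = -1865703 + (-145 + 2*(-35 - 300)**2) = -1865703 + (-145 + 2*(-335)**2) = -1865703 + (-145 + 2*112225) = -1865703 + (-145 + 224450) = -1865703 + 224305 = -1641398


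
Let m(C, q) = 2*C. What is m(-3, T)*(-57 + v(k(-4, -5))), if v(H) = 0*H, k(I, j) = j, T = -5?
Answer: 342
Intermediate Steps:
v(H) = 0
m(-3, T)*(-57 + v(k(-4, -5))) = (2*(-3))*(-57 + 0) = -6*(-57) = 342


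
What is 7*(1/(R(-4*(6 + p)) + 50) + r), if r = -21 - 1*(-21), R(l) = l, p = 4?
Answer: 7/10 ≈ 0.70000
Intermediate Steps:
r = 0 (r = -21 + 21 = 0)
7*(1/(R(-4*(6 + p)) + 50) + r) = 7*(1/(-4*(6 + 4) + 50) + 0) = 7*(1/(-4*10 + 50) + 0) = 7*(1/(-40 + 50) + 0) = 7*(1/10 + 0) = 7*(⅒ + 0) = 7*(⅒) = 7/10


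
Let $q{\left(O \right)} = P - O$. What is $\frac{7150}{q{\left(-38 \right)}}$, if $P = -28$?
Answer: $715$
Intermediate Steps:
$q{\left(O \right)} = -28 - O$
$\frac{7150}{q{\left(-38 \right)}} = \frac{7150}{-28 - -38} = \frac{7150}{-28 + 38} = \frac{7150}{10} = 7150 \cdot \frac{1}{10} = 715$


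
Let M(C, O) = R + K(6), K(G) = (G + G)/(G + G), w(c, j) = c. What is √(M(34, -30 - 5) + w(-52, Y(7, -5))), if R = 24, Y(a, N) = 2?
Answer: 3*I*√3 ≈ 5.1962*I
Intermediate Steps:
K(G) = 1 (K(G) = (2*G)/((2*G)) = (2*G)*(1/(2*G)) = 1)
M(C, O) = 25 (M(C, O) = 24 + 1 = 25)
√(M(34, -30 - 5) + w(-52, Y(7, -5))) = √(25 - 52) = √(-27) = 3*I*√3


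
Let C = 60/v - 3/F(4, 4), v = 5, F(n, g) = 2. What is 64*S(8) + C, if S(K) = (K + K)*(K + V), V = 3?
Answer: 22549/2 ≈ 11275.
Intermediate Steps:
C = 21/2 (C = 60/5 - 3/2 = 60*(1/5) - 3*1/2 = 12 - 3/2 = 21/2 ≈ 10.500)
S(K) = 2*K*(3 + K) (S(K) = (K + K)*(K + 3) = (2*K)*(3 + K) = 2*K*(3 + K))
64*S(8) + C = 64*(2*8*(3 + 8)) + 21/2 = 64*(2*8*11) + 21/2 = 64*176 + 21/2 = 11264 + 21/2 = 22549/2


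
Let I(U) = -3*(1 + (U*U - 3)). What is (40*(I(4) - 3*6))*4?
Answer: -9600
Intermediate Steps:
I(U) = 6 - 3*U² (I(U) = -3*(1 + (U² - 3)) = -3*(1 + (-3 + U²)) = -3*(-2 + U²) = 6 - 3*U²)
(40*(I(4) - 3*6))*4 = (40*((6 - 3*4²) - 3*6))*4 = (40*((6 - 3*16) - 18))*4 = (40*((6 - 48) - 18))*4 = (40*(-42 - 18))*4 = (40*(-60))*4 = -2400*4 = -9600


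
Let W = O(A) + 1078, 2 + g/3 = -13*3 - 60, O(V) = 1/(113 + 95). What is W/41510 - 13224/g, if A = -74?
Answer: 7616334273/174408416 ≈ 43.670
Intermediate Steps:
O(V) = 1/208
g = -303 (g = -6 + 3*(-13*3 - 60) = -6 + 3*(-39 - 60) = -6 + 3*(-99) = -6 - 297 = -303)
W = 224225/208 (W = 1/208 + 1078 = 224225/208 ≈ 1078.0)
W/41510 - 13224/g = (224225/208)/41510 - 13224/(-303) = (224225/208)*(1/41510) - 13224*(-1/303) = 44845/1726816 + 4408/101 = 7616334273/174408416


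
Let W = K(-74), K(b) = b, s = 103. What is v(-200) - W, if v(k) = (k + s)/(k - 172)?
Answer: 27625/372 ≈ 74.261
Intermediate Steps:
v(k) = (103 + k)/(-172 + k) (v(k) = (k + 103)/(k - 172) = (103 + k)/(-172 + k))
W = -74
v(-200) - W = (103 - 200)/(-172 - 200) - 1*(-74) = -97/(-372) + 74 = -1/372*(-97) + 74 = 97/372 + 74 = 27625/372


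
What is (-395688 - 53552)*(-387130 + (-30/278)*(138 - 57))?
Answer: 24174630913400/139 ≈ 1.7392e+11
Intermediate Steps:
(-395688 - 53552)*(-387130 + (-30/278)*(138 - 57)) = -449240*(-387130 - 30*1/278*81) = -449240*(-387130 - 15/139*81) = -449240*(-387130 - 1215/139) = -449240*(-53812285/139) = 24174630913400/139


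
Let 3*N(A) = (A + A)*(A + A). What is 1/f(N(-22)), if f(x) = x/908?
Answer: 681/484 ≈ 1.4070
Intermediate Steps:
N(A) = 4*A²/3 (N(A) = ((A + A)*(A + A))/3 = ((2*A)*(2*A))/3 = (4*A²)/3 = 4*A²/3)
f(x) = x/908 (f(x) = x*(1/908) = x/908)
1/f(N(-22)) = 1/(((4/3)*(-22)²)/908) = 1/(((4/3)*484)/908) = 1/((1/908)*(1936/3)) = 1/(484/681) = 681/484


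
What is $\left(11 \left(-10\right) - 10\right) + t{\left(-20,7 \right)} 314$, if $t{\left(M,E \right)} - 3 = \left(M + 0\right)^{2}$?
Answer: $126422$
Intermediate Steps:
$t{\left(M,E \right)} = 3 + M^{2}$ ($t{\left(M,E \right)} = 3 + \left(M + 0\right)^{2} = 3 + M^{2}$)
$\left(11 \left(-10\right) - 10\right) + t{\left(-20,7 \right)} 314 = \left(11 \left(-10\right) - 10\right) + \left(3 + \left(-20\right)^{2}\right) 314 = \left(-110 - 10\right) + \left(3 + 400\right) 314 = -120 + 403 \cdot 314 = -120 + 126542 = 126422$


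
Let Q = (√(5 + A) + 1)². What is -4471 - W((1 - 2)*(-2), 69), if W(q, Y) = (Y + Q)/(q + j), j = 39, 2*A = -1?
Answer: -366771/82 - 3*√2/41 ≈ -4472.9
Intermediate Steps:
A = -½ (A = (½)*(-1) = -½ ≈ -0.50000)
Q = (1 + 3*√2/2)² (Q = (√(5 - ½) + 1)² = (√(9/2) + 1)² = (3*√2/2 + 1)² = (1 + 3*√2/2)² ≈ 9.7426)
W(q, Y) = (11/2 + Y + 3*√2)/(39 + q) (W(q, Y) = (Y + (11/2 + 3*√2))/(q + 39) = (11/2 + Y + 3*√2)/(39 + q))
-4471 - W((1 - 2)*(-2), 69) = -4471 - (11/2 + 69 + 3*√2)/(39 + (1 - 2)*(-2)) = -4471 - (149/2 + 3*√2)/(39 - 1*(-2)) = -4471 - (149/2 + 3*√2)/(39 + 2) = -4471 - (149/2 + 3*√2)/41 = -4471 - (149/82 + 3*√2/41) = -4471 + (-149/82 - 3*√2/41) = -366771/82 - 3*√2/41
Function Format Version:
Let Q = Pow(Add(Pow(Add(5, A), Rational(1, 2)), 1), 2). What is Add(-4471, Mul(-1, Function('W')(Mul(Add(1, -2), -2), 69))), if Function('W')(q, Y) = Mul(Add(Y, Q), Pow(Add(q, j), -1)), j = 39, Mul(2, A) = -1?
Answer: Add(Rational(-366771, 82), Mul(Rational(-3, 41), Pow(2, Rational(1, 2)))) ≈ -4472.9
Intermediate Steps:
A = Rational(-1, 2) (A = Mul(Rational(1, 2), -1) = Rational(-1, 2) ≈ -0.50000)
Q = Pow(Add(1, Mul(Rational(3, 2), Pow(2, Rational(1, 2)))), 2) (Q = Pow(Add(Pow(Add(5, Rational(-1, 2)), Rational(1, 2)), 1), 2) = Pow(Add(Pow(Rational(9, 2), Rational(1, 2)), 1), 2) = Pow(Add(Mul(Rational(3, 2), Pow(2, Rational(1, 2))), 1), 2) = Pow(Add(1, Mul(Rational(3, 2), Pow(2, Rational(1, 2)))), 2) ≈ 9.7426)
Function('W')(q, Y) = Mul(Pow(Add(39, q), -1), Add(Rational(11, 2), Y, Mul(3, Pow(2, Rational(1, 2))))) (Function('W')(q, Y) = Mul(Add(Y, Add(Rational(11, 2), Mul(3, Pow(2, Rational(1, 2))))), Pow(Add(q, 39), -1)) = Mul(Add(Rational(11, 2), Y, Mul(3, Pow(2, Rational(1, 2)))), Pow(Add(39, q), -1)) = Mul(Pow(Add(39, q), -1), Add(Rational(11, 2), Y, Mul(3, Pow(2, Rational(1, 2))))))
Add(-4471, Mul(-1, Function('W')(Mul(Add(1, -2), -2), 69))) = Add(-4471, Mul(-1, Mul(Pow(Add(39, Mul(Add(1, -2), -2)), -1), Add(Rational(11, 2), 69, Mul(3, Pow(2, Rational(1, 2))))))) = Add(-4471, Mul(-1, Mul(Pow(Add(39, Mul(-1, -2)), -1), Add(Rational(149, 2), Mul(3, Pow(2, Rational(1, 2))))))) = Add(-4471, Mul(-1, Mul(Pow(Add(39, 2), -1), Add(Rational(149, 2), Mul(3, Pow(2, Rational(1, 2))))))) = Add(-4471, Mul(-1, Mul(Pow(41, -1), Add(Rational(149, 2), Mul(3, Pow(2, Rational(1, 2))))))) = Add(-4471, Mul(-1, Mul(Rational(1, 41), Add(Rational(149, 2), Mul(3, Pow(2, Rational(1, 2))))))) = Add(-4471, Mul(-1, Add(Rational(149, 82), Mul(Rational(3, 41), Pow(2, Rational(1, 2)))))) = Add(-4471, Add(Rational(-149, 82), Mul(Rational(-3, 41), Pow(2, Rational(1, 2))))) = Add(Rational(-366771, 82), Mul(Rational(-3, 41), Pow(2, Rational(1, 2))))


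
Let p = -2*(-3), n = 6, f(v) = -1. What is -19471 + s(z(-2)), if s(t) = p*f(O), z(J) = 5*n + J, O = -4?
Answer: -19477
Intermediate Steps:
z(J) = 30 + J (z(J) = 5*6 + J = 30 + J)
p = 6
s(t) = -6 (s(t) = 6*(-1) = -6)
-19471 + s(z(-2)) = -19471 - 6 = -19477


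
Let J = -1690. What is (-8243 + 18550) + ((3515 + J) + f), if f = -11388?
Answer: 744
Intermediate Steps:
(-8243 + 18550) + ((3515 + J) + f) = (-8243 + 18550) + ((3515 - 1690) - 11388) = 10307 + (1825 - 11388) = 10307 - 9563 = 744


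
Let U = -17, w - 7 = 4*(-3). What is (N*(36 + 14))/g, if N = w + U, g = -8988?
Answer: 275/2247 ≈ 0.12239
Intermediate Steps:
w = -5 (w = 7 + 4*(-3) = 7 - 12 = -5)
N = -22 (N = -5 - 17 = -22)
(N*(36 + 14))/g = -22*(36 + 14)/(-8988) = -22*50*(-1/8988) = -1100*(-1/8988) = 275/2247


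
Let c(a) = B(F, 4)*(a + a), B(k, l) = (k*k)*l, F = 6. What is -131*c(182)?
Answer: -6866496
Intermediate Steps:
B(k, l) = l*k² (B(k, l) = k²*l = l*k²)
c(a) = 288*a (c(a) = (4*6²)*(a + a) = (4*36)*(2*a) = 144*(2*a) = 288*a)
-131*c(182) = -37728*182 = -131*52416 = -6866496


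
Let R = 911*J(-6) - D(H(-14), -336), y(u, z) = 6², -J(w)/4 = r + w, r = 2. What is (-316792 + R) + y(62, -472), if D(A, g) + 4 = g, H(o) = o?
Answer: -301840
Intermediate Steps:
J(w) = -8 - 4*w (J(w) = -4*(2 + w) = -8 - 4*w)
D(A, g) = -4 + g
y(u, z) = 36
R = 14916 (R = 911*(-8 - 4*(-6)) - (-4 - 336) = 911*(-8 + 24) - 1*(-340) = 911*16 + 340 = 14576 + 340 = 14916)
(-316792 + R) + y(62, -472) = (-316792 + 14916) + 36 = -301876 + 36 = -301840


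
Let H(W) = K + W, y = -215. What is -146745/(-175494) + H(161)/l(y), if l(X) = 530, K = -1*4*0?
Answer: 8835782/7750985 ≈ 1.1400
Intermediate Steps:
K = 0 (K = -4*0 = 0)
H(W) = W (H(W) = 0 + W = W)
-146745/(-175494) + H(161)/l(y) = -146745/(-175494) + 161/530 = -146745*(-1/175494) + 161*(1/530) = 48915/58498 + 161/530 = 8835782/7750985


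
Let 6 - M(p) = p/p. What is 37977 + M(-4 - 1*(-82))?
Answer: 37982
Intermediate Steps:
M(p) = 5 (M(p) = 6 - p/p = 6 - 1*1 = 6 - 1 = 5)
37977 + M(-4 - 1*(-82)) = 37977 + 5 = 37982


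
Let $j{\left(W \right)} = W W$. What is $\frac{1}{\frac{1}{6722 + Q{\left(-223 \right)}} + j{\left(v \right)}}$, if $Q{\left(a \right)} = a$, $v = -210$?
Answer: $\frac{6499}{286605901} \approx 2.2676 \cdot 10^{-5}$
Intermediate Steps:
$j{\left(W \right)} = W^{2}$
$\frac{1}{\frac{1}{6722 + Q{\left(-223 \right)}} + j{\left(v \right)}} = \frac{1}{\frac{1}{6722 - 223} + \left(-210\right)^{2}} = \frac{1}{\frac{1}{6499} + 44100} = \frac{1}{\frac{286605901}{6499}} = \frac{6499}{286605901}$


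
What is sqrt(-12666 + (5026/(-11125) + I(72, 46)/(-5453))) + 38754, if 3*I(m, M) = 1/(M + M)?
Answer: 38754 + I*sqrt(35509468574697292863345)/1674343650 ≈ 38754.0 + 112.55*I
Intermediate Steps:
I(m, M) = 1/(6*M) (I(m, M) = 1/(3*(M + M)) = 1/(3*((2*M))) = (1/(2*M))/3 = 1/(6*M))
sqrt(-12666 + (5026/(-11125) + I(72, 46)/(-5453))) + 38754 = sqrt(-12666 + (5026/(-11125) + ((1/6)/46)/(-5453))) + 38754 = sqrt(-12666 + (5026*(-1/11125) + ((1/6)*(1/46))*(-1/5453))) + 38754 = sqrt(-12666 + (-5026/11125 + (1/276)*(-1/5453))) + 38754 = sqrt(-12666 + (-5026/11125 - 1/1505028)) + 38754 = sqrt(-12666 - 7564281853/16743436500) + 38754 = sqrt(-212079930990853/16743436500) + 38754 = I*sqrt(35509468574697292863345)/1674343650 + 38754 = 38754 + I*sqrt(35509468574697292863345)/1674343650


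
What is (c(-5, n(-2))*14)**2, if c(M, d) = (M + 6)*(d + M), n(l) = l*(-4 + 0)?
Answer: 1764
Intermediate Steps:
n(l) = -4*l (n(l) = l*(-4) = -4*l)
c(M, d) = (6 + M)*(M + d)
(c(-5, n(-2))*14)**2 = (((-5)**2 + 6*(-5) + 6*(-4*(-2)) - (-20)*(-2))*14)**2 = ((25 - 30 + 6*8 - 5*8)*14)**2 = ((25 - 30 + 48 - 40)*14)**2 = (3*14)**2 = 42**2 = 1764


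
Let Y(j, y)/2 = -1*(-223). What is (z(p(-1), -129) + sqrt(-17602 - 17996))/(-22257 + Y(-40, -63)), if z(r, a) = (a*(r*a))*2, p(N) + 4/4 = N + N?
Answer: 99846/21811 - I*sqrt(35598)/21811 ≈ 4.5778 - 0.0086504*I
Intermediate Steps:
Y(j, y) = 446 (Y(j, y) = 2*(-1*(-223)) = 2*223 = 446)
p(N) = -1 + 2*N (p(N) = -1 + (N + N) = -1 + 2*N)
z(r, a) = 2*r*a**2 (z(r, a) = (a*(a*r))*2 = (r*a**2)*2 = 2*r*a**2)
(z(p(-1), -129) + sqrt(-17602 - 17996))/(-22257 + Y(-40, -63)) = (2*(-1 + 2*(-1))*(-129)**2 + sqrt(-17602 - 17996))/(-22257 + 446) = (2*(-1 - 2)*16641 + sqrt(-35598))/(-21811) = (2*(-3)*16641 + I*sqrt(35598))*(-1/21811) = (-99846 + I*sqrt(35598))*(-1/21811) = 99846/21811 - I*sqrt(35598)/21811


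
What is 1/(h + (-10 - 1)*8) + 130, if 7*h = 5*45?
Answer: 50823/391 ≈ 129.98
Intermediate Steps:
h = 225/7 (h = (5*45)/7 = (⅐)*225 = 225/7 ≈ 32.143)
1/(h + (-10 - 1)*8) + 130 = 1/(225/7 + (-10 - 1)*8) + 130 = 1/(225/7 - 11*8) + 130 = 1/(225/7 - 88) + 130 = 1/(-391/7) + 130 = -7/391 + 130 = 50823/391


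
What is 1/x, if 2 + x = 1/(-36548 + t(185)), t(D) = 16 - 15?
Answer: -36547/73095 ≈ -0.49999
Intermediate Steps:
t(D) = 1
x = -73095/36547 (x = -2 + 1/(-36548 + 1) = -2 + 1/(-36547) = -2 - 1/36547 = -73095/36547 ≈ -2.0000)
1/x = 1/(-73095/36547) = -36547/73095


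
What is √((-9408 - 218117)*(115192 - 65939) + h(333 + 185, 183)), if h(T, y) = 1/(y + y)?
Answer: I*√1501149625841334/366 ≈ 1.0586e+5*I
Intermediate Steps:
h(T, y) = 1/(2*y)
√((-9408 - 218117)*(115192 - 65939) + h(333 + 185, 183)) = √((-9408 - 218117)*(115192 - 65939) + (½)/183) = √(-227525*49253 + (½)*(1/183)) = √(-11206288825 + 1/366) = √(-4101501709949/366) = I*√1501149625841334/366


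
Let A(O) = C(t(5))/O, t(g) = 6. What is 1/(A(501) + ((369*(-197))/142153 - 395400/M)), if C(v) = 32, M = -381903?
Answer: 9066205745553/5329497787003 ≈ 1.7011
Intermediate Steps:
A(O) = 32/O
1/(A(501) + ((369*(-197))/142153 - 395400/M)) = 1/(32/501 + ((369*(-197))/142153 - 395400/(-381903))) = 1/(32*(1/501) + (-72693*1/142153 - 395400*(-1/381903))) = 1/(32/501 + (-72693/142153 + 131800/127301)) = 1/(32/501 + 9481873807/18096219053) = 1/(5329497787003/9066205745553) = 9066205745553/5329497787003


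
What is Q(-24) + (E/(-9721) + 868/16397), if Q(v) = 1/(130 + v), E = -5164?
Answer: 10029260453/16895895122 ≈ 0.59359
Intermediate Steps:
Q(-24) + (E/(-9721) + 868/16397) = 1/(130 - 24) + (-5164/(-9721) + 868/16397) = 1/106 + (-5164*(-1/9721) + 868*(1/16397)) = 1/106 + (5164/9721 + 868/16397) = 1/106 + 93111936/159395237 = 10029260453/16895895122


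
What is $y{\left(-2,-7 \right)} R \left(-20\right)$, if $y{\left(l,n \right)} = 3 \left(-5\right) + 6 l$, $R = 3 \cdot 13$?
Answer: $21060$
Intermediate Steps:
$R = 39$
$y{\left(l,n \right)} = -15 + 6 l$
$y{\left(-2,-7 \right)} R \left(-20\right) = \left(-15 + 6 \left(-2\right)\right) 39 \left(-20\right) = \left(-15 - 12\right) 39 \left(-20\right) = \left(-27\right) 39 \left(-20\right) = \left(-1053\right) \left(-20\right) = 21060$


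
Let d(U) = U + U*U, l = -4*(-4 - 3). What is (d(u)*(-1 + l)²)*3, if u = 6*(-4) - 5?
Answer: 1775844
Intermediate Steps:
u = -29 (u = -24 - 5 = -29)
l = 28 (l = -4*(-7) = 28)
d(U) = U + U²
(d(u)*(-1 + l)²)*3 = ((-29*(1 - 29))*(-1 + 28)²)*3 = (-29*(-28)*27²)*3 = (812*729)*3 = 591948*3 = 1775844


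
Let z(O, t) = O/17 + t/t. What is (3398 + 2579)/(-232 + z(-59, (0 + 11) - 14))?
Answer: -101609/3986 ≈ -25.491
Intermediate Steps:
z(O, t) = 1 + O/17 (z(O, t) = O*(1/17) + 1 = O/17 + 1 = 1 + O/17)
(3398 + 2579)/(-232 + z(-59, (0 + 11) - 14)) = (3398 + 2579)/(-232 + (1 + (1/17)*(-59))) = 5977/(-232 + (1 - 59/17)) = 5977/(-232 - 42/17) = 5977/(-3986/17) = 5977*(-17/3986) = -101609/3986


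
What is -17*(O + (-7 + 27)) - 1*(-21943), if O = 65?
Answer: 20498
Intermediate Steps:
-17*(O + (-7 + 27)) - 1*(-21943) = -17*(65 + (-7 + 27)) - 1*(-21943) = -17*(65 + 20) + 21943 = -17*85 + 21943 = -1445 + 21943 = 20498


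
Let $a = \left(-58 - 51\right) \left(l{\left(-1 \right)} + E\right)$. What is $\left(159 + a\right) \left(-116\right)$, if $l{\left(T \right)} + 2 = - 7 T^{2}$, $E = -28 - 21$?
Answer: $-751796$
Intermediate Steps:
$E = -49$
$l{\left(T \right)} = -2 - 7 T^{2}$
$a = 6322$ ($a = \left(-58 - 51\right) \left(\left(-2 - 7 \left(-1\right)^{2}\right) - 49\right) = - 109 \left(\left(-2 - 7\right) - 49\right) = - 109 \left(-9 - 49\right) = \left(-109\right) \left(-58\right) = 6322$)
$\left(159 + a\right) \left(-116\right) = \left(159 + 6322\right) \left(-116\right) = 6481 \left(-116\right) = -751796$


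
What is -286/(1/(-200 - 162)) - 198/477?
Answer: 5487174/53 ≈ 1.0353e+5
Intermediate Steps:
-286/(1/(-200 - 162)) - 198/477 = -286/(1/(-362)) - 198*1/477 = -286/(-1/362) - 22/53 = -286*(-362) - 22/53 = 103532 - 22/53 = 5487174/53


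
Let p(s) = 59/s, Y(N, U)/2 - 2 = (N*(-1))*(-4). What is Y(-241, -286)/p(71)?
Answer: -136604/59 ≈ -2315.3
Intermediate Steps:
Y(N, U) = 4 + 8*N (Y(N, U) = 4 + 2*((N*(-1))*(-4)) = 4 + 2*(-N*(-4)) = 4 + 2*(4*N) = 4 + 8*N)
Y(-241, -286)/p(71) = (4 + 8*(-241))/((59/71)) = (4 - 1928)/((59*(1/71))) = -1924/59/71 = -1924*71/59 = -136604/59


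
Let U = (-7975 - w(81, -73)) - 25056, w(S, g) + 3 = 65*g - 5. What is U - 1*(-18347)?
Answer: -9931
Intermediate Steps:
w(S, g) = -8 + 65*g (w(S, g) = -3 + (65*g - 5) = -3 + (-5 + 65*g) = -8 + 65*g)
U = -28278 (U = (-7975 - (-8 + 65*(-73))) - 25056 = (-7975 - (-8 - 4745)) - 25056 = (-7975 - 1*(-4753)) - 25056 = (-7975 + 4753) - 25056 = -3222 - 25056 = -28278)
U - 1*(-18347) = -28278 - 1*(-18347) = -28278 + 18347 = -9931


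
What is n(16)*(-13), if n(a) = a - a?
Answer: 0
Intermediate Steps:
n(a) = 0
n(16)*(-13) = 0*(-13) = 0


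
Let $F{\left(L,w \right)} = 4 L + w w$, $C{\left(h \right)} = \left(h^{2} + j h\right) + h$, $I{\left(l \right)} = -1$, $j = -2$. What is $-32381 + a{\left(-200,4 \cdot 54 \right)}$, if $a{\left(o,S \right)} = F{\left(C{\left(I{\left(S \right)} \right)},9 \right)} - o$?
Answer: $-32092$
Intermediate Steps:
$C{\left(h \right)} = h^{2} - h$ ($C{\left(h \right)} = \left(h^{2} - 2 h\right) + h = h^{2} - h$)
$F{\left(L,w \right)} = w^{2} + 4 L$ ($F{\left(L,w \right)} = 4 L + w^{2} = w^{2} + 4 L$)
$a{\left(o,S \right)} = 89 - o$ ($a{\left(o,S \right)} = \left(9^{2} + 4 \left(- (-1 - 1)\right)\right) - o = \left(81 + 4 \left(\left(-1\right) \left(-2\right)\right)\right) - o = \left(81 + 4 \cdot 2\right) - o = \left(81 + 8\right) - o = 89 - o$)
$-32381 + a{\left(-200,4 \cdot 54 \right)} = -32381 + \left(89 - -200\right) = -32381 + \left(89 + 200\right) = -32381 + 289 = -32092$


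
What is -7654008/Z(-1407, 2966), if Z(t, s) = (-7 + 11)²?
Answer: -956751/2 ≈ -4.7838e+5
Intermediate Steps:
Z(t, s) = 16 (Z(t, s) = 4² = 16)
-7654008/Z(-1407, 2966) = -7654008/16 = -7654008*1/16 = -956751/2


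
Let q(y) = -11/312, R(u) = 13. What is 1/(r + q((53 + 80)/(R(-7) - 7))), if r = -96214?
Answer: -312/30018779 ≈ -1.0393e-5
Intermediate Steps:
q(y) = -11/312 (q(y) = -11*1/312 = -11/312)
1/(r + q((53 + 80)/(R(-7) - 7))) = 1/(-96214 - 11/312) = 1/(-30018779/312) = -312/30018779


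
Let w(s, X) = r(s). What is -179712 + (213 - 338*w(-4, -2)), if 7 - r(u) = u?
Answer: -183217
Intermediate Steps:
r(u) = 7 - u
w(s, X) = 7 - s
-179712 + (213 - 338*w(-4, -2)) = -179712 + (213 - 338*(7 - 1*(-4))) = -179712 + (213 - 338*(7 + 4)) = -179712 + (213 - 338*11) = -179712 + (213 - 3718) = -179712 - 3505 = -183217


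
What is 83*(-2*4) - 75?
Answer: -739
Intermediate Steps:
83*(-2*4) - 75 = 83*(-8) - 75 = -664 - 75 = -739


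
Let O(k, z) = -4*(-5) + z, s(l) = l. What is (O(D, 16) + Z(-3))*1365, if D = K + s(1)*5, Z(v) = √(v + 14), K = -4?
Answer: 49140 + 1365*√11 ≈ 53667.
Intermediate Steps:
Z(v) = √(14 + v)
D = 1 (D = -4 + 1*5 = -4 + 5 = 1)
O(k, z) = 20 + z
(O(D, 16) + Z(-3))*1365 = ((20 + 16) + √(14 - 3))*1365 = (36 + √11)*1365 = 49140 + 1365*√11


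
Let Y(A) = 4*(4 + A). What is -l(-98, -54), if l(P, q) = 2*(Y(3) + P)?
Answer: 140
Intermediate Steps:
Y(A) = 16 + 4*A
l(P, q) = 56 + 2*P (l(P, q) = 2*((16 + 4*3) + P) = 2*((16 + 12) + P) = 2*(28 + P) = 56 + 2*P)
-l(-98, -54) = -(56 + 2*(-98)) = -(56 - 196) = -1*(-140) = 140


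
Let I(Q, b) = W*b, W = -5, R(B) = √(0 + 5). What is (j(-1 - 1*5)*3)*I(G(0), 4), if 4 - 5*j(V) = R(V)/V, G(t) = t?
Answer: -48 - 2*√5 ≈ -52.472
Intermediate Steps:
R(B) = √5
I(Q, b) = -5*b
j(V) = ⅘ - √5/(5*V)
(j(-1 - 1*5)*3)*I(G(0), 4) = (((-√5 + 4*(-1 - 1*5))/(5*(-1 - 1*5)))*3)*(-5*4) = (((-√5 + 4*(-1 - 5))/(5*(-1 - 5)))*3)*(-20) = (((⅕)*(-√5 + 4*(-6))/(-6))*3)*(-20) = (((⅕)*(-⅙)*(-√5 - 24))*3)*(-20) = (((⅕)*(-⅙)*(-24 - √5))*3)*(-20) = ((⅘ + √5/30)*3)*(-20) = (12/5 + √5/10)*(-20) = -48 - 2*√5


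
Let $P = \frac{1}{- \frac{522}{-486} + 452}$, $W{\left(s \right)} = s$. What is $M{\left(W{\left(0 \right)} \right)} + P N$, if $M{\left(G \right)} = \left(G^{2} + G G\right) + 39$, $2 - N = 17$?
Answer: $\frac{476682}{12233} \approx 38.967$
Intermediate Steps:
$N = -15$ ($N = 2 - 17 = -15$)
$P = \frac{27}{12233}$ ($P = \frac{1}{\left(-522\right) \left(- \frac{1}{486}\right) + 452} = \frac{1}{\frac{29}{27} + 452} = \frac{1}{\frac{12233}{27}} = \frac{27}{12233} \approx 0.0022071$)
$M{\left(G \right)} = 39 + 2 G^{2}$ ($M{\left(G \right)} = \left(G^{2} + G^{2}\right) + 39 = 2 G^{2} + 39 = 39 + 2 G^{2}$)
$M{\left(W{\left(0 \right)} \right)} + P N = \left(39 + 2 \cdot 0^{2}\right) + \frac{27}{12233} \left(-15\right) = \left(39 + 2 \cdot 0\right) - \frac{405}{12233} = \left(39 + 0\right) - \frac{405}{12233} = 39 - \frac{405}{12233} = \frac{476682}{12233}$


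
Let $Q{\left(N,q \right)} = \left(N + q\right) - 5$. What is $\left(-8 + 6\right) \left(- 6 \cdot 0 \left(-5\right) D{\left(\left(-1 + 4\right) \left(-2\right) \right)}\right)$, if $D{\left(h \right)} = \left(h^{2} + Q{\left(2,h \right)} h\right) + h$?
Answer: $0$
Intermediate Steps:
$Q{\left(N,q \right)} = -5 + N + q$
$D{\left(h \right)} = h + h^{2} + h \left(-3 + h\right)$ ($D{\left(h \right)} = \left(h^{2} + \left(-5 + 2 + h\right) h\right) + h = \left(h^{2} + \left(-3 + h\right) h\right) + h = \left(h^{2} + h \left(-3 + h\right)\right) + h = h + h^{2} + h \left(-3 + h\right)$)
$\left(-8 + 6\right) \left(- 6 \cdot 0 \left(-5\right) D{\left(\left(-1 + 4\right) \left(-2\right) \right)}\right) = \left(-8 + 6\right) \left(- 6 \cdot 0 \left(-5\right) 2 \left(-1 + 4\right) \left(-2\right) \left(-1 + \left(-1 + 4\right) \left(-2\right)\right)\right) = - 2 \left(- 6 \cdot 0 \cdot 2 \cdot 3 \left(-2\right) \left(-1 + 3 \left(-2\right)\right)\right) = - 2 \left(- 6 \cdot 0 \cdot 2 \left(-6\right) \left(-1 - 6\right)\right) = - 2 \left(- 6 \cdot 0 \cdot 2 \left(-6\right) \left(-7\right)\right) = - 2 \left(- 6 \cdot 0 \cdot 84\right) = - 2 \left(\left(-6\right) 0\right) = \left(-2\right) 0 = 0$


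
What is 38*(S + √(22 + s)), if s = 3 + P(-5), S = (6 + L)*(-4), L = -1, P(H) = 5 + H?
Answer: -570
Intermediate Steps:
S = -20 (S = (6 - 1)*(-4) = 5*(-4) = -20)
s = 3 (s = 3 + (5 - 5) = 3 + 0 = 3)
38*(S + √(22 + s)) = 38*(-20 + √(22 + 3)) = 38*(-20 + √25) = 38*(-20 + 5) = 38*(-15) = -570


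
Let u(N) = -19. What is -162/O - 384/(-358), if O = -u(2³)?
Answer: -25350/3401 ≈ -7.4537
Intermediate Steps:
O = 19 (O = -1*(-19) = 19)
-162/O - 384/(-358) = -162/19 - 384/(-358) = -162*1/19 - 384*(-1/358) = -162/19 + 192/179 = -25350/3401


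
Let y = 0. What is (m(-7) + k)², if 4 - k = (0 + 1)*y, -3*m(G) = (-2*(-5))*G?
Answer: 6724/9 ≈ 747.11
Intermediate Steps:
m(G) = -10*G/3 (m(G) = -(-2*(-5))*G/3 = -10*G/3)
k = 4 (k = 4 - (0 + 1)*0 = 4 - 0 = 4 - 1*0 = 4 + 0 = 4)
(m(-7) + k)² = (-10/3*(-7) + 4)² = (70/3 + 4)² = (82/3)² = 6724/9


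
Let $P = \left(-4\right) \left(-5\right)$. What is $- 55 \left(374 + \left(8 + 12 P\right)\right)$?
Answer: $-34210$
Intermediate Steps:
$P = 20$
$- 55 \left(374 + \left(8 + 12 P\right)\right) = - 55 \left(374 + \left(8 + 12 \cdot 20\right)\right) = - 55 \left(374 + \left(8 + 240\right)\right) = - 55 \left(374 + 248\right) = \left(-55\right) 622 = -34210$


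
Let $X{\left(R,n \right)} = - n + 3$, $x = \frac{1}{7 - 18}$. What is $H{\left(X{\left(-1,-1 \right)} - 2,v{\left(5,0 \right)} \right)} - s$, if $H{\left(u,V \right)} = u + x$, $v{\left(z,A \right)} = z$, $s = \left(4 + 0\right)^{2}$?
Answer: $- \frac{155}{11} \approx -14.091$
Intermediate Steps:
$s = 16$ ($s = 4^{2} = 16$)
$x = - \frac{1}{11}$ ($x = \frac{1}{-11} = - \frac{1}{11} \approx -0.090909$)
$X{\left(R,n \right)} = 3 - n$
$H{\left(u,V \right)} = - \frac{1}{11} + u$ ($H{\left(u,V \right)} = u - \frac{1}{11} = - \frac{1}{11} + u$)
$H{\left(X{\left(-1,-1 \right)} - 2,v{\left(5,0 \right)} \right)} - s = \left(- \frac{1}{11} + \left(\left(3 - -1\right) - 2\right)\right) - 16 = \left(- \frac{1}{11} + \left(\left(3 + 1\right) - 2\right)\right) - 16 = \left(- \frac{1}{11} + \left(4 - 2\right)\right) - 16 = \left(- \frac{1}{11} + 2\right) - 16 = \frac{21}{11} - 16 = - \frac{155}{11}$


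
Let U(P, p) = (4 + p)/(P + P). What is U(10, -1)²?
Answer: 9/400 ≈ 0.022500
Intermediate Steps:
U(P, p) = (4 + p)/(2*P) (U(P, p) = (4 + p)/((2*P)) = (4 + p)*(1/(2*P)) = (4 + p)/(2*P))
U(10, -1)² = ((½)*(4 - 1)/10)² = ((½)*(⅒)*3)² = (3/20)² = 9/400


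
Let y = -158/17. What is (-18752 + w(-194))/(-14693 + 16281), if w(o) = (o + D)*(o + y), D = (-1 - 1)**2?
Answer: 84464/6749 ≈ 12.515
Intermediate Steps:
y = -158/17 (y = -158*1/17 = -158/17 ≈ -9.2941)
D = 4 (D = (-2)**2 = 4)
w(o) = (4 + o)*(-158/17 + o) (w(o) = (o + 4)*(o - 158/17) = (4 + o)*(-158/17 + o))
(-18752 + w(-194))/(-14693 + 16281) = (-18752 + (-632/17 + (-194)**2 - 90/17*(-194)))/(-14693 + 16281) = (-18752 + (-632/17 + 37636 + 17460/17))/1588 = (-18752 + 656640/17)*(1/1588) = (337856/17)*(1/1588) = 84464/6749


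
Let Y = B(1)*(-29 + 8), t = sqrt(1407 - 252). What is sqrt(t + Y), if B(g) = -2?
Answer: sqrt(42 + sqrt(1155)) ≈ 8.7169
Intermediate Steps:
t = sqrt(1155) ≈ 33.985
Y = 42 (Y = -2*(-29 + 8) = -2*(-21) = 42)
sqrt(t + Y) = sqrt(sqrt(1155) + 42) = sqrt(42 + sqrt(1155))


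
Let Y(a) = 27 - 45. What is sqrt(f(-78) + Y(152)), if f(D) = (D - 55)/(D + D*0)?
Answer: I*sqrt(99138)/78 ≈ 4.0367*I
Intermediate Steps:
Y(a) = -18
f(D) = (-55 + D)/D (f(D) = (-55 + D)/(D + 0) = (-55 + D)/D)
sqrt(f(-78) + Y(152)) = sqrt((-55 - 78)/(-78) - 18) = sqrt(-1/78*(-133) - 18) = sqrt(133/78 - 18) = sqrt(-1271/78) = I*sqrt(99138)/78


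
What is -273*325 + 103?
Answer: -88622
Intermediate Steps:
-273*325 + 103 = -88725 + 103 = -88622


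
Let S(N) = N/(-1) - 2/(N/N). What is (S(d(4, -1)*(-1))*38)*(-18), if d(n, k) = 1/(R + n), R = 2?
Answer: 1254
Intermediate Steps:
d(n, k) = 1/(2 + n)
S(N) = -2 - N (S(N) = N*(-1) - 2/1 = -N - 2*1 = -N - 2 = -2 - N)
(S(d(4, -1)*(-1))*38)*(-18) = ((-2 - (-1)/(2 + 4))*38)*(-18) = ((-2 - (-1)/6)*38)*(-18) = ((-2 - 1*(-⅙))*38)*(-18) = ((-2 + ⅙)*38)*(-18) = -11/6*38*(-18) = -209/3*(-18) = 1254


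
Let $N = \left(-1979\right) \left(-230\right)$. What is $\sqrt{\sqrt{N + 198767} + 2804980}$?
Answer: $\sqrt{2804980 + \sqrt{653937}} \approx 1675.0$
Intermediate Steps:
$N = 455170$
$\sqrt{\sqrt{N + 198767} + 2804980} = \sqrt{\sqrt{455170 + 198767} + 2804980} = \sqrt{\sqrt{653937} + 2804980} = \sqrt{2804980 + \sqrt{653937}}$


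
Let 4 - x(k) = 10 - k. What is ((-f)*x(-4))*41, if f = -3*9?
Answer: -11070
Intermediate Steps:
x(k) = -6 + k (x(k) = 4 - (10 - k) = 4 + (-10 + k) = -6 + k)
f = -27
((-f)*x(-4))*41 = ((-1*(-27))*(-6 - 4))*41 = (27*(-10))*41 = -270*41 = -11070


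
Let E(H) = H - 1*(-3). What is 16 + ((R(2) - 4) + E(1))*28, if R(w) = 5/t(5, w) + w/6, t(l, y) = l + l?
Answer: 118/3 ≈ 39.333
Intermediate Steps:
t(l, y) = 2*l
R(w) = ½ + w/6 (R(w) = 5/((2*5)) + w/6 = 5/10 + w*(⅙) = 5*(⅒) + w/6 = ½ + w/6)
E(H) = 3 + H (E(H) = H + 3 = 3 + H)
16 + ((R(2) - 4) + E(1))*28 = 16 + (((½ + (⅙)*2) - 4) + (3 + 1))*28 = 16 + (((½ + ⅓) - 4) + 4)*28 = 16 + ((⅚ - 4) + 4)*28 = 16 + (-19/6 + 4)*28 = 16 + (⅚)*28 = 16 + 70/3 = 118/3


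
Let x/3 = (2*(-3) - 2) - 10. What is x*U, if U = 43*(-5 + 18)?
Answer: -30186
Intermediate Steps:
U = 559 (U = 43*13 = 559)
x = -54 (x = 3*((2*(-3) - 2) - 10) = 3*((-6 - 2) - 10) = 3*(-8 - 10) = 3*(-18) = -54)
x*U = -54*559 = -30186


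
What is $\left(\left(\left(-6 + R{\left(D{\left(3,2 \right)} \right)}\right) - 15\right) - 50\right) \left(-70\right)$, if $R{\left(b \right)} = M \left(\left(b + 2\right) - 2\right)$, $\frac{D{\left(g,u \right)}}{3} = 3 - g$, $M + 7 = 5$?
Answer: $4970$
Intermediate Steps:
$M = -2$ ($M = -7 + 5 = -2$)
$D{\left(g,u \right)} = 9 - 3 g$ ($D{\left(g,u \right)} = 3 \left(3 - g\right) = 9 - 3 g$)
$R{\left(b \right)} = - 2 b$ ($R{\left(b \right)} = - 2 \left(\left(b + 2\right) - 2\right) = - 2 \left(\left(2 + b\right) - 2\right) = - 2 b$)
$\left(\left(\left(-6 + R{\left(D{\left(3,2 \right)} \right)}\right) - 15\right) - 50\right) \left(-70\right) = \left(\left(\left(-6 - 2 \left(9 - 9\right)\right) - 15\right) - 50\right) \left(-70\right) = \left(\left(\left(-6 - 0\right) - 15\right) - 50\right) \left(-70\right) = \left(\left(\left(-6 + 0\right) - 15\right) - 50\right) \left(-70\right) = \left(\left(-6 - 15\right) - 50\right) \left(-70\right) = \left(-21 - 50\right) \left(-70\right) = \left(-71\right) \left(-70\right) = 4970$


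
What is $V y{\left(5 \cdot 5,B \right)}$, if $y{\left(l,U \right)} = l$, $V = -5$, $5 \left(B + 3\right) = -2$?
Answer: $-125$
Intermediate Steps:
$B = - \frac{17}{5}$ ($B = -3 + \frac{1}{5} \left(-2\right) = -3 - \frac{2}{5} = - \frac{17}{5} \approx -3.4$)
$V y{\left(5 \cdot 5,B \right)} = - 5 \cdot 5 \cdot 5 = \left(-5\right) 25 = -125$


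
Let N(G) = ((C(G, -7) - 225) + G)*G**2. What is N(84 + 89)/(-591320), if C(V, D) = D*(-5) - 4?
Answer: 628509/591320 ≈ 1.0629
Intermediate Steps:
C(V, D) = -4 - 5*D (C(V, D) = -5*D - 4 = -4 - 5*D)
N(G) = G**2*(-194 + G) (N(G) = (((-4 - 5*(-7)) - 225) + G)*G**2 = (((-4 + 35) - 225) + G)*G**2 = ((31 - 225) + G)*G**2 = (-194 + G)*G**2 = G**2*(-194 + G))
N(84 + 89)/(-591320) = ((84 + 89)**2*(-194 + (84 + 89)))/(-591320) = (173**2*(-194 + 173))*(-1/591320) = (29929*(-21))*(-1/591320) = -628509*(-1/591320) = 628509/591320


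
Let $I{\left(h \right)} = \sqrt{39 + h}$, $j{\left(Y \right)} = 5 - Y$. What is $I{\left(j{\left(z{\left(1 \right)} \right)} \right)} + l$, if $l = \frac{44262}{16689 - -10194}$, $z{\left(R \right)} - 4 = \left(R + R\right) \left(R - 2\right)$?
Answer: $\frac{4918}{2987} + \sqrt{42} \approx 8.1272$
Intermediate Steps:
$z{\left(R \right)} = 4 + 2 R \left(-2 + R\right)$ ($z{\left(R \right)} = 4 + \left(R + R\right) \left(R - 2\right) = 4 + 2 R \left(-2 + R\right)$)
$l = \frac{4918}{2987}$ ($l = \frac{44262}{16689 + 10194} = \frac{44262}{26883} = 44262 \cdot \frac{1}{26883} = \frac{4918}{2987} \approx 1.6465$)
$I{\left(j{\left(z{\left(1 \right)} \right)} \right)} + l = \sqrt{39 - \left(-1 - 4 + 2\right)} + \frac{4918}{2987} = \sqrt{39 + \left(5 - \left(4 - 4 + 2 \cdot 1\right)\right)} + \frac{4918}{2987} = \sqrt{39 + \left(5 - \left(4 - 4 + 2\right)\right)} + \frac{4918}{2987} = \sqrt{39 + \left(5 - 2\right)} + \frac{4918}{2987} = \sqrt{39 + 3} + \frac{4918}{2987} = \sqrt{42} + \frac{4918}{2987} = \frac{4918}{2987} + \sqrt{42}$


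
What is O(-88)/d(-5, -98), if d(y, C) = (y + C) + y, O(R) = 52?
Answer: -13/27 ≈ -0.48148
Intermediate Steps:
d(y, C) = C + 2*y (d(y, C) = (C + y) + y = C + 2*y)
O(-88)/d(-5, -98) = 52/(-98 + 2*(-5)) = 52/(-98 - 10) = 52/(-108) = 52*(-1/108) = -13/27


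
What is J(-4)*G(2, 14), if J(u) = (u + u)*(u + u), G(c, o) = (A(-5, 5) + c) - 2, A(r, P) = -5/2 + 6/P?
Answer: -416/5 ≈ -83.200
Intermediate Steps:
A(r, P) = -5/2 + 6/P (A(r, P) = -5*½ + 6/P = -5/2 + 6/P)
G(c, o) = -33/10 + c (G(c, o) = ((-5/2 + 6/5) + c) - 2 = (-13/10 + c) - 2 = -33/10 + c)
J(u) = 4*u² (J(u) = (2*u)*(2*u) = 4*u²)
J(-4)*G(2, 14) = (4*(-4)²)*(-33/10 + 2) = (4*16)*(-13/10) = 64*(-13/10) = -416/5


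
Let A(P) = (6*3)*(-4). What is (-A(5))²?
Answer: 5184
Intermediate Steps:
A(P) = -72 (A(P) = 18*(-4) = -72)
(-A(5))² = (-1*(-72))² = 72² = 5184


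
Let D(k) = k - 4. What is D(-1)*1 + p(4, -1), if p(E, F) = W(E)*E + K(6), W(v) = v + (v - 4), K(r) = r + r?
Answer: 23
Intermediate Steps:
K(r) = 2*r
D(k) = -4 + k
W(v) = -4 + 2*v (W(v) = v + (-4 + v) = -4 + 2*v)
p(E, F) = 12 + E*(-4 + 2*E) (p(E, F) = (-4 + 2*E)*E + 2*6 = E*(-4 + 2*E) + 12 = 12 + E*(-4 + 2*E))
D(-1)*1 + p(4, -1) = (-4 - 1)*1 + (12 + 2*4*(-2 + 4)) = -5*1 + (12 + 2*4*2) = -5 + (12 + 16) = -5 + 28 = 23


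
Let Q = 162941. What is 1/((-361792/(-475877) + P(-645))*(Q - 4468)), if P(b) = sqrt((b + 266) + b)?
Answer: 2690132681/574526099250301520 - 226458919129*I/1149052198500603040 ≈ 4.6823e-9 - 1.9708e-7*I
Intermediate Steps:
P(b) = sqrt(266 + 2*b) (P(b) = sqrt((266 + b) + b) = sqrt(266 + 2*b))
1/((-361792/(-475877) + P(-645))*(Q - 4468)) = 1/((-361792/(-475877) + sqrt(266 + 2*(-645)))*(162941 - 4468)) = 1/((-361792*(-1/475877) + sqrt(266 - 1290))*158473) = 1/((361792/475877 + sqrt(-1024))*158473) = 1/((361792/475877 + 32*I)*158473) = 1/(57334263616/475877 + 5071136*I) = 226458919129*(57334263616/475877 - 5071136*I)/5826999969695554097853440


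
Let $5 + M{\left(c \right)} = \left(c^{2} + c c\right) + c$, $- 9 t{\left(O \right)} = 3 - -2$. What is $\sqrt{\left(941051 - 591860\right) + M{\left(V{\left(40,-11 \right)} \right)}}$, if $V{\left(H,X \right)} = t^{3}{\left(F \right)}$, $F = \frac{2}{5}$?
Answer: $\frac{\sqrt{185571697151}}{729} \approx 590.92$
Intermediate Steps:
$F = \frac{2}{5}$ ($F = 2 \cdot \frac{1}{5} = \frac{2}{5} \approx 0.4$)
$t{\left(O \right)} = - \frac{5}{9}$ ($t{\left(O \right)} = - \frac{3 - -2}{9} = - \frac{3 + 2}{9} = \left(- \frac{1}{9}\right) 5 = - \frac{5}{9}$)
$V{\left(H,X \right)} = - \frac{125}{729}$ ($V{\left(H,X \right)} = \left(- \frac{5}{9}\right)^{3} = - \frac{125}{729}$)
$M{\left(c \right)} = -5 + c + 2 c^{2}$ ($M{\left(c \right)} = -5 + \left(\left(c^{2} + c c\right) + c\right) = -5 + \left(\left(c^{2} + c^{2}\right) + c\right) = -5 + \left(2 c^{2} + c\right) = -5 + \left(c + 2 c^{2}\right) = -5 + c + 2 c^{2}$)
$\sqrt{\left(941051 - 591860\right) + M{\left(V{\left(40,-11 \right)} \right)}} = \sqrt{\left(941051 - 591860\right) - \left(\frac{3770}{729} - \frac{31250}{531441}\right)} = \sqrt{349191 - \frac{2717080}{531441}} = \sqrt{\frac{185571697151}{531441}} = \frac{\sqrt{185571697151}}{729}$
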